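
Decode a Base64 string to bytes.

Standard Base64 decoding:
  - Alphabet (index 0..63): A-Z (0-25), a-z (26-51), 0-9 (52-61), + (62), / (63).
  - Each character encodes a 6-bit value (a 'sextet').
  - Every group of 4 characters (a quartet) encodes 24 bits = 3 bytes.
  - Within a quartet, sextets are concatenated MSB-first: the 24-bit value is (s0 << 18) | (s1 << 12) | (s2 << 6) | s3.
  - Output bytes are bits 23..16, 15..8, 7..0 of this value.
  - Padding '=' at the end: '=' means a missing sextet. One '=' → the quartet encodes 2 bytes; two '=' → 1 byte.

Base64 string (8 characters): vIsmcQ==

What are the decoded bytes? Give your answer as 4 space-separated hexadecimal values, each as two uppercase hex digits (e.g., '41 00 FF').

Answer: BC 8B 26 71

Derivation:
After char 0 ('v'=47): chars_in_quartet=1 acc=0x2F bytes_emitted=0
After char 1 ('I'=8): chars_in_quartet=2 acc=0xBC8 bytes_emitted=0
After char 2 ('s'=44): chars_in_quartet=3 acc=0x2F22C bytes_emitted=0
After char 3 ('m'=38): chars_in_quartet=4 acc=0xBC8B26 -> emit BC 8B 26, reset; bytes_emitted=3
After char 4 ('c'=28): chars_in_quartet=1 acc=0x1C bytes_emitted=3
After char 5 ('Q'=16): chars_in_quartet=2 acc=0x710 bytes_emitted=3
Padding '==': partial quartet acc=0x710 -> emit 71; bytes_emitted=4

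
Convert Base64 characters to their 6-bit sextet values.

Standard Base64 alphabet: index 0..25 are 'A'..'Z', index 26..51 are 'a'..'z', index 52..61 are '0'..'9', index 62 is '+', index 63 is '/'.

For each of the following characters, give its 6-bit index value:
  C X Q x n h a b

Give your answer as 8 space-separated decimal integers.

Answer: 2 23 16 49 39 33 26 27

Derivation:
'C': A..Z range, ord('C') − ord('A') = 2
'X': A..Z range, ord('X') − ord('A') = 23
'Q': A..Z range, ord('Q') − ord('A') = 16
'x': a..z range, 26 + ord('x') − ord('a') = 49
'n': a..z range, 26 + ord('n') − ord('a') = 39
'h': a..z range, 26 + ord('h') − ord('a') = 33
'a': a..z range, 26 + ord('a') − ord('a') = 26
'b': a..z range, 26 + ord('b') − ord('a') = 27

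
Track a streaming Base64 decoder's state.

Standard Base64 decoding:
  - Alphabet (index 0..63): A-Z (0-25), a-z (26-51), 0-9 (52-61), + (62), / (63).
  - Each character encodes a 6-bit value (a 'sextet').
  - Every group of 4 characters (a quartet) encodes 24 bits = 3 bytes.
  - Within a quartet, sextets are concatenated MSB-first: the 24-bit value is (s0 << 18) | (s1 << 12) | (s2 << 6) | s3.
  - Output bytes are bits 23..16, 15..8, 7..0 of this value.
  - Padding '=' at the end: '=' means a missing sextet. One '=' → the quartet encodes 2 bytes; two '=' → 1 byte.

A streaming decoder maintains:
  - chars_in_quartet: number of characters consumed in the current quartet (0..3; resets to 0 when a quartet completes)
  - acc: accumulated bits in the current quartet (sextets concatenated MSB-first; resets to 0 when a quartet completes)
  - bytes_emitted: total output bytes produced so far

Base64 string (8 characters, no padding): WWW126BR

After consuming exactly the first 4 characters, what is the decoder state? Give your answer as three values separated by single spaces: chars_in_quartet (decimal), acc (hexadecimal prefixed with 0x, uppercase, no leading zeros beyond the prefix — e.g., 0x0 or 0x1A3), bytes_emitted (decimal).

Answer: 0 0x0 3

Derivation:
After char 0 ('W'=22): chars_in_quartet=1 acc=0x16 bytes_emitted=0
After char 1 ('W'=22): chars_in_quartet=2 acc=0x596 bytes_emitted=0
After char 2 ('W'=22): chars_in_quartet=3 acc=0x16596 bytes_emitted=0
After char 3 ('1'=53): chars_in_quartet=4 acc=0x5965B5 -> emit 59 65 B5, reset; bytes_emitted=3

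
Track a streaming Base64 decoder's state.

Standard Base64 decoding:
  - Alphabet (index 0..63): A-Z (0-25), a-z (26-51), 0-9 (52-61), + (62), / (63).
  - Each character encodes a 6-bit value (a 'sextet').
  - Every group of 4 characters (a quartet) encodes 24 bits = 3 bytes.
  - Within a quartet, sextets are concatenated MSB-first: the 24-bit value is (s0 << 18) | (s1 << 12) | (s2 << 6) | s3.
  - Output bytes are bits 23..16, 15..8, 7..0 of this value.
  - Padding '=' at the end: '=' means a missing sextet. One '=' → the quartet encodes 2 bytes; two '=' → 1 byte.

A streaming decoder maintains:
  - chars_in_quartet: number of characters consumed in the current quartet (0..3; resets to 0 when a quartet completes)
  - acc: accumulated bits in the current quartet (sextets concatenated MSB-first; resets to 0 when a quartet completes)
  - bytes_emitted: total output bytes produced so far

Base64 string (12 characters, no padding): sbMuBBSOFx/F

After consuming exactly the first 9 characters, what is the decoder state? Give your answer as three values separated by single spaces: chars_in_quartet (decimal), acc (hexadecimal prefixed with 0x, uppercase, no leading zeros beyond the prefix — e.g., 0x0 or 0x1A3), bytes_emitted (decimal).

Answer: 1 0x5 6

Derivation:
After char 0 ('s'=44): chars_in_quartet=1 acc=0x2C bytes_emitted=0
After char 1 ('b'=27): chars_in_quartet=2 acc=0xB1B bytes_emitted=0
After char 2 ('M'=12): chars_in_quartet=3 acc=0x2C6CC bytes_emitted=0
After char 3 ('u'=46): chars_in_quartet=4 acc=0xB1B32E -> emit B1 B3 2E, reset; bytes_emitted=3
After char 4 ('B'=1): chars_in_quartet=1 acc=0x1 bytes_emitted=3
After char 5 ('B'=1): chars_in_quartet=2 acc=0x41 bytes_emitted=3
After char 6 ('S'=18): chars_in_quartet=3 acc=0x1052 bytes_emitted=3
After char 7 ('O'=14): chars_in_quartet=4 acc=0x4148E -> emit 04 14 8E, reset; bytes_emitted=6
After char 8 ('F'=5): chars_in_quartet=1 acc=0x5 bytes_emitted=6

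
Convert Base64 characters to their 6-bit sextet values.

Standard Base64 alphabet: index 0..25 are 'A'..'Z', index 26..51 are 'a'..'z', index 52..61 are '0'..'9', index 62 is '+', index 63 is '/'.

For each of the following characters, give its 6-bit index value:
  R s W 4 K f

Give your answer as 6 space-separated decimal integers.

'R': A..Z range, ord('R') − ord('A') = 17
's': a..z range, 26 + ord('s') − ord('a') = 44
'W': A..Z range, ord('W') − ord('A') = 22
'4': 0..9 range, 52 + ord('4') − ord('0') = 56
'K': A..Z range, ord('K') − ord('A') = 10
'f': a..z range, 26 + ord('f') − ord('a') = 31

Answer: 17 44 22 56 10 31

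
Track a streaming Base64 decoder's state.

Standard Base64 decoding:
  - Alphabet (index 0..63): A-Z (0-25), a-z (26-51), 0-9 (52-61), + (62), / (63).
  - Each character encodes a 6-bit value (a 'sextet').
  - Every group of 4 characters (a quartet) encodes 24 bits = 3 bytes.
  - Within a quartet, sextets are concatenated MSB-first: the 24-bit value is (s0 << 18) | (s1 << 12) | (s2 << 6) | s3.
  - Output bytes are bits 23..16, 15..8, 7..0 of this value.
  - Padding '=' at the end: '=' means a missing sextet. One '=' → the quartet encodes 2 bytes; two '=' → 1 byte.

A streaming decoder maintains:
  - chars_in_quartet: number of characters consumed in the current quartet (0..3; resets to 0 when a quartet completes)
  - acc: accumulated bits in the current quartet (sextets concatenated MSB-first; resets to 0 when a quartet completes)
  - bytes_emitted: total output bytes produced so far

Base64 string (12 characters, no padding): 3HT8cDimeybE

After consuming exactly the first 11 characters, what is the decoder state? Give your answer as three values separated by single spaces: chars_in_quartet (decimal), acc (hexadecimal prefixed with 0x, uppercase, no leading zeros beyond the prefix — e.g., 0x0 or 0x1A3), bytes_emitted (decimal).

Answer: 3 0x1EC9B 6

Derivation:
After char 0 ('3'=55): chars_in_quartet=1 acc=0x37 bytes_emitted=0
After char 1 ('H'=7): chars_in_quartet=2 acc=0xDC7 bytes_emitted=0
After char 2 ('T'=19): chars_in_quartet=3 acc=0x371D3 bytes_emitted=0
After char 3 ('8'=60): chars_in_quartet=4 acc=0xDC74FC -> emit DC 74 FC, reset; bytes_emitted=3
After char 4 ('c'=28): chars_in_quartet=1 acc=0x1C bytes_emitted=3
After char 5 ('D'=3): chars_in_quartet=2 acc=0x703 bytes_emitted=3
After char 6 ('i'=34): chars_in_quartet=3 acc=0x1C0E2 bytes_emitted=3
After char 7 ('m'=38): chars_in_quartet=4 acc=0x7038A6 -> emit 70 38 A6, reset; bytes_emitted=6
After char 8 ('e'=30): chars_in_quartet=1 acc=0x1E bytes_emitted=6
After char 9 ('y'=50): chars_in_quartet=2 acc=0x7B2 bytes_emitted=6
After char 10 ('b'=27): chars_in_quartet=3 acc=0x1EC9B bytes_emitted=6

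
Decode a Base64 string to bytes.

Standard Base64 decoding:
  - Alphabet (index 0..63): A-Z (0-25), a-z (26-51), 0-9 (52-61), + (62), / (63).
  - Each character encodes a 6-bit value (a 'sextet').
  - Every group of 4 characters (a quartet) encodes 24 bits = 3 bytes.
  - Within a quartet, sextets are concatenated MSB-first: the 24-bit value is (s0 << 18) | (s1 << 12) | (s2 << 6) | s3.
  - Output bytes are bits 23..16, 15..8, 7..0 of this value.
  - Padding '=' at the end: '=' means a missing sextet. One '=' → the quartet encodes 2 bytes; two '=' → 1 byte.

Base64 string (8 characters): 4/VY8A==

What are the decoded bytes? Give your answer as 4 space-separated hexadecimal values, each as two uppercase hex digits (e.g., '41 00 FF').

Answer: E3 F5 58 F0

Derivation:
After char 0 ('4'=56): chars_in_quartet=1 acc=0x38 bytes_emitted=0
After char 1 ('/'=63): chars_in_quartet=2 acc=0xE3F bytes_emitted=0
After char 2 ('V'=21): chars_in_quartet=3 acc=0x38FD5 bytes_emitted=0
After char 3 ('Y'=24): chars_in_quartet=4 acc=0xE3F558 -> emit E3 F5 58, reset; bytes_emitted=3
After char 4 ('8'=60): chars_in_quartet=1 acc=0x3C bytes_emitted=3
After char 5 ('A'=0): chars_in_quartet=2 acc=0xF00 bytes_emitted=3
Padding '==': partial quartet acc=0xF00 -> emit F0; bytes_emitted=4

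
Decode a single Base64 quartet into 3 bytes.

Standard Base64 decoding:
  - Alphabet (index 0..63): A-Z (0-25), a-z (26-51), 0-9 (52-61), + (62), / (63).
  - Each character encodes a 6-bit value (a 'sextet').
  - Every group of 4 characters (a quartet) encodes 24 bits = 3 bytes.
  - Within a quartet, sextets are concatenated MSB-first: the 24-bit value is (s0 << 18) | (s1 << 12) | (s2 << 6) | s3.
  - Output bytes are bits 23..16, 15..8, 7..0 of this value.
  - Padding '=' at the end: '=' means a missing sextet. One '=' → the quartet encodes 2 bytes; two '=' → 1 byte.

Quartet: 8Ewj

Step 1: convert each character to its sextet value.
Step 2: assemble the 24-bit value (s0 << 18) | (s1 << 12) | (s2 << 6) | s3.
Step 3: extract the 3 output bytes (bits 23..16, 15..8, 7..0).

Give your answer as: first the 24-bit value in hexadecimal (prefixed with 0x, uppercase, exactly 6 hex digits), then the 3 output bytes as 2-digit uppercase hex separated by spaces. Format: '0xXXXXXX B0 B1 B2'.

Answer: 0xF04C23 F0 4C 23

Derivation:
Sextets: 8=60, E=4, w=48, j=35
24-bit: (60<<18) | (4<<12) | (48<<6) | 35
      = 0xF00000 | 0x004000 | 0x000C00 | 0x000023
      = 0xF04C23
Bytes: (v>>16)&0xFF=F0, (v>>8)&0xFF=4C, v&0xFF=23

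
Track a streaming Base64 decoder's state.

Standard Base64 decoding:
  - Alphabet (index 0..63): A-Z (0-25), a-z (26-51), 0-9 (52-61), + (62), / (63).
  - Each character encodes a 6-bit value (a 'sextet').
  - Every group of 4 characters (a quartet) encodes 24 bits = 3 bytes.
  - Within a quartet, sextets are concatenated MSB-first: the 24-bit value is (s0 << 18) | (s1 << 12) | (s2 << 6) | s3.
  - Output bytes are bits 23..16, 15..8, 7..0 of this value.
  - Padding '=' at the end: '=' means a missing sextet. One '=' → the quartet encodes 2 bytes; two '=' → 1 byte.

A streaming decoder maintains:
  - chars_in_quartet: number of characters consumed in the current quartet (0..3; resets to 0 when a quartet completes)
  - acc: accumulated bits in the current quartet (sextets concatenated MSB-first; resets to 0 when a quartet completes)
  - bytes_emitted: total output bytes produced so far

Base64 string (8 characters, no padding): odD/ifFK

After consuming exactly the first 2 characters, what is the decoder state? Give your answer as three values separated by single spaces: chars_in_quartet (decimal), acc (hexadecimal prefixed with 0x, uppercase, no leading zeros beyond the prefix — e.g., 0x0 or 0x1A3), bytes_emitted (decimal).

Answer: 2 0xA1D 0

Derivation:
After char 0 ('o'=40): chars_in_quartet=1 acc=0x28 bytes_emitted=0
After char 1 ('d'=29): chars_in_quartet=2 acc=0xA1D bytes_emitted=0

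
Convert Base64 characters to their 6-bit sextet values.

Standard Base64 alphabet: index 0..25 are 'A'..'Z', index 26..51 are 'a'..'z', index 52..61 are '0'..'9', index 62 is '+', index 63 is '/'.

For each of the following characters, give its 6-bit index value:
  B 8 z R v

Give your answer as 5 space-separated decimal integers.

Answer: 1 60 51 17 47

Derivation:
'B': A..Z range, ord('B') − ord('A') = 1
'8': 0..9 range, 52 + ord('8') − ord('0') = 60
'z': a..z range, 26 + ord('z') − ord('a') = 51
'R': A..Z range, ord('R') − ord('A') = 17
'v': a..z range, 26 + ord('v') − ord('a') = 47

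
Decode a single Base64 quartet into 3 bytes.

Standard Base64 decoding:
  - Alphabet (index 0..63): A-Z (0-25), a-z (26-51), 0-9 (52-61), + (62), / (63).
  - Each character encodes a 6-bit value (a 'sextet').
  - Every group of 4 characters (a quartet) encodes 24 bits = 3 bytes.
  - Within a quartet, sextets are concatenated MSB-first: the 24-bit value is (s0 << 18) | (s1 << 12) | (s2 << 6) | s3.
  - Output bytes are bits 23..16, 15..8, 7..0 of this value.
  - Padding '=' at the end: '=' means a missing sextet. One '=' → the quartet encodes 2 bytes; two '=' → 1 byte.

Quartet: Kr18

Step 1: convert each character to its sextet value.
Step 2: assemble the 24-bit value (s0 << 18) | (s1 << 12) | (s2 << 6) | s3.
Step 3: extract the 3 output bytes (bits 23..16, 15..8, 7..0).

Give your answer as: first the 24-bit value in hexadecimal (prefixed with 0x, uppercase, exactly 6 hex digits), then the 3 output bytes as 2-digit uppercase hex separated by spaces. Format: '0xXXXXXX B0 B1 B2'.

Sextets: K=10, r=43, 1=53, 8=60
24-bit: (10<<18) | (43<<12) | (53<<6) | 60
      = 0x280000 | 0x02B000 | 0x000D40 | 0x00003C
      = 0x2ABD7C
Bytes: (v>>16)&0xFF=2A, (v>>8)&0xFF=BD, v&0xFF=7C

Answer: 0x2ABD7C 2A BD 7C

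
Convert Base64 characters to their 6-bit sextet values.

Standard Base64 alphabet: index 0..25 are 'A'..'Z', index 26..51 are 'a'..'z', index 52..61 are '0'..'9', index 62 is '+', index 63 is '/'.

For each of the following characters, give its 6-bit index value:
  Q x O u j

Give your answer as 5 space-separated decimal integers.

'Q': A..Z range, ord('Q') − ord('A') = 16
'x': a..z range, 26 + ord('x') − ord('a') = 49
'O': A..Z range, ord('O') − ord('A') = 14
'u': a..z range, 26 + ord('u') − ord('a') = 46
'j': a..z range, 26 + ord('j') − ord('a') = 35

Answer: 16 49 14 46 35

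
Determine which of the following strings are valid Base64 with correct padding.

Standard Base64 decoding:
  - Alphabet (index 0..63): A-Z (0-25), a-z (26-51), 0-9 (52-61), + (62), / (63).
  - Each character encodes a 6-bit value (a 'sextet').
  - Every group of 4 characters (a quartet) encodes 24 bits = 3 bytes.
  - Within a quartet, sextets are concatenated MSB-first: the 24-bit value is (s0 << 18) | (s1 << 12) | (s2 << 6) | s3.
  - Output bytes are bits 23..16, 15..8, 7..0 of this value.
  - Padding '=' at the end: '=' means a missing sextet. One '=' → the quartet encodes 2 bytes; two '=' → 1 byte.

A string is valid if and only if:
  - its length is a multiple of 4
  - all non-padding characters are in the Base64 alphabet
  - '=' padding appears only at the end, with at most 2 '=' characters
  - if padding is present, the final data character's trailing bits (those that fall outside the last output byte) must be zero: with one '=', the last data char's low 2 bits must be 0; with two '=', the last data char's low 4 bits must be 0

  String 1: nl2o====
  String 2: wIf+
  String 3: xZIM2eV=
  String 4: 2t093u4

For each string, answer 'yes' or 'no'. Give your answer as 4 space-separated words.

Answer: no yes no no

Derivation:
String 1: 'nl2o====' → invalid (4 pad chars (max 2))
String 2: 'wIf+' → valid
String 3: 'xZIM2eV=' → invalid (bad trailing bits)
String 4: '2t093u4' → invalid (len=7 not mult of 4)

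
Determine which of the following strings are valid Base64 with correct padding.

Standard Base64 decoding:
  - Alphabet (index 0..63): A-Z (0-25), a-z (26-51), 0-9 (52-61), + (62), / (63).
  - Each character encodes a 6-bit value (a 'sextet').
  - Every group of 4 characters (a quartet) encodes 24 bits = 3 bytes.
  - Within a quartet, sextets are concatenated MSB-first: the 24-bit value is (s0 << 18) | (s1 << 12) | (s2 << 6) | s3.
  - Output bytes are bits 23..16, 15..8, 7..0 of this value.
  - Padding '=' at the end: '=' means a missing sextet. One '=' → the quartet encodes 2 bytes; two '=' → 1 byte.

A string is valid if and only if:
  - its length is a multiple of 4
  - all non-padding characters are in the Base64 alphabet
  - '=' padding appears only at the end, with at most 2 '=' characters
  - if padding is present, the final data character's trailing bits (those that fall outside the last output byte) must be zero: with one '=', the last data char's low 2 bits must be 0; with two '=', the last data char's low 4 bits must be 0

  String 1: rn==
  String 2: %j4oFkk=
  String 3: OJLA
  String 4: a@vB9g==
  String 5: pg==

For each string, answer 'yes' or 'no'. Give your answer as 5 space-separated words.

Answer: no no yes no yes

Derivation:
String 1: 'rn==' → invalid (bad trailing bits)
String 2: '%j4oFkk=' → invalid (bad char(s): ['%'])
String 3: 'OJLA' → valid
String 4: 'a@vB9g==' → invalid (bad char(s): ['@'])
String 5: 'pg==' → valid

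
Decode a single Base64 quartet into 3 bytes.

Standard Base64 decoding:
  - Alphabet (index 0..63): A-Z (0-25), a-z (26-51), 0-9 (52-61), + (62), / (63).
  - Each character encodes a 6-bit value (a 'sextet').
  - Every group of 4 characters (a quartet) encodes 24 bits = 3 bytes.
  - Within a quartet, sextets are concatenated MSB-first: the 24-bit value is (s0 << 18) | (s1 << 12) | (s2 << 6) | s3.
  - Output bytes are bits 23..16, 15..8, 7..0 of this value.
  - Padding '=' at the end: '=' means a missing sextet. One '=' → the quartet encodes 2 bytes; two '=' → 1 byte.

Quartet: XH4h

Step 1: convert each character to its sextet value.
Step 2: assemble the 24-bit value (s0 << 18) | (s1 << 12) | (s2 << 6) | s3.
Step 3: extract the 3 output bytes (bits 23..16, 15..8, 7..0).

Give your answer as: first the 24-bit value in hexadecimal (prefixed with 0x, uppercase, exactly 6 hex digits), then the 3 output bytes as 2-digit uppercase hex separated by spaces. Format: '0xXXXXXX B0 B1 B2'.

Answer: 0x5C7E21 5C 7E 21

Derivation:
Sextets: X=23, H=7, 4=56, h=33
24-bit: (23<<18) | (7<<12) | (56<<6) | 33
      = 0x5C0000 | 0x007000 | 0x000E00 | 0x000021
      = 0x5C7E21
Bytes: (v>>16)&0xFF=5C, (v>>8)&0xFF=7E, v&0xFF=21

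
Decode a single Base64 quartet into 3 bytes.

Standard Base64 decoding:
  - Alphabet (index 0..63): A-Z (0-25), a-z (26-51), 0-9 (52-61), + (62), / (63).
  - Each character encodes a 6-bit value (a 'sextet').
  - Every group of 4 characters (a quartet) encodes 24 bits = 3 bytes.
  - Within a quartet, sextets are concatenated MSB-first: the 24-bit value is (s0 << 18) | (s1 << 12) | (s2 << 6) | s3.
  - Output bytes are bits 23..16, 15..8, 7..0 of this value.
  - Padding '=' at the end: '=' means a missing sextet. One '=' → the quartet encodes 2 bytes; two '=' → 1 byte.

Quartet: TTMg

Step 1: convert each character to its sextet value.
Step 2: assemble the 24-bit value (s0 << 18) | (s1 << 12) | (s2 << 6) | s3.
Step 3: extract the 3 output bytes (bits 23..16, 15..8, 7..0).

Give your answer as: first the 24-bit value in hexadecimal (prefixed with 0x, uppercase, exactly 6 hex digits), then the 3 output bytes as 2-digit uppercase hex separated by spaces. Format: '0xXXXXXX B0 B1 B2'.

Answer: 0x4D3320 4D 33 20

Derivation:
Sextets: T=19, T=19, M=12, g=32
24-bit: (19<<18) | (19<<12) | (12<<6) | 32
      = 0x4C0000 | 0x013000 | 0x000300 | 0x000020
      = 0x4D3320
Bytes: (v>>16)&0xFF=4D, (v>>8)&0xFF=33, v&0xFF=20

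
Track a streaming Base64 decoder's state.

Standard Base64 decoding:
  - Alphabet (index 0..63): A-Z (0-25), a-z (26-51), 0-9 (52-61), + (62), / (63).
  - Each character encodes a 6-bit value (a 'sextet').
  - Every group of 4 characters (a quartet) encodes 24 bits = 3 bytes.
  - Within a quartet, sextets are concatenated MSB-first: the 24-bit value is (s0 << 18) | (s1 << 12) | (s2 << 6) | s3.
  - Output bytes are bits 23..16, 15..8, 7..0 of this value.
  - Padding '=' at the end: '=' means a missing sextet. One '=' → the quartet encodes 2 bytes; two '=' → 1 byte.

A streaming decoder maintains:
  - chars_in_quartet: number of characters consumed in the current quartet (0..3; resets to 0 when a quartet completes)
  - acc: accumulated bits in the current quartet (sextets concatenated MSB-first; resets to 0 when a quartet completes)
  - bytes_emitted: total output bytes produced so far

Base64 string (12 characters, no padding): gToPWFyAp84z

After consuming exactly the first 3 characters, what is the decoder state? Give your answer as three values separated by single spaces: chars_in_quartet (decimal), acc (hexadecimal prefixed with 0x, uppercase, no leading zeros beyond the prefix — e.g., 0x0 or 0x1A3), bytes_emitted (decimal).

After char 0 ('g'=32): chars_in_quartet=1 acc=0x20 bytes_emitted=0
After char 1 ('T'=19): chars_in_quartet=2 acc=0x813 bytes_emitted=0
After char 2 ('o'=40): chars_in_quartet=3 acc=0x204E8 bytes_emitted=0

Answer: 3 0x204E8 0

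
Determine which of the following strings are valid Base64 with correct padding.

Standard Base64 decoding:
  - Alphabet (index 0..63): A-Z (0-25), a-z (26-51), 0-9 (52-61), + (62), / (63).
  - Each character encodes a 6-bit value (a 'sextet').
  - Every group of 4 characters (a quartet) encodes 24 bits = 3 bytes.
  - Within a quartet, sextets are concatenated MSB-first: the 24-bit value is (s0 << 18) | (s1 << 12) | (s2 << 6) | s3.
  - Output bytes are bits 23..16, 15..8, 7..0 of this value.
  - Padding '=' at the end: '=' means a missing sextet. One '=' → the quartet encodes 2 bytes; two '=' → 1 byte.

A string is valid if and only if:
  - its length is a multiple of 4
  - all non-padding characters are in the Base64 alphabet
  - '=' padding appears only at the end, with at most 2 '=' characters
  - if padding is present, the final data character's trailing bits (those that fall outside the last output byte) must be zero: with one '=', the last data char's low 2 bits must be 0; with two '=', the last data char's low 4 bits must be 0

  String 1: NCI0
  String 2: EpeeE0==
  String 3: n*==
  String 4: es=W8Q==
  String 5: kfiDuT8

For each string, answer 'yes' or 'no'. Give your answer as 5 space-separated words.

Answer: yes no no no no

Derivation:
String 1: 'NCI0' → valid
String 2: 'EpeeE0==' → invalid (bad trailing bits)
String 3: 'n*==' → invalid (bad char(s): ['*'])
String 4: 'es=W8Q==' → invalid (bad char(s): ['=']; '=' in middle)
String 5: 'kfiDuT8' → invalid (len=7 not mult of 4)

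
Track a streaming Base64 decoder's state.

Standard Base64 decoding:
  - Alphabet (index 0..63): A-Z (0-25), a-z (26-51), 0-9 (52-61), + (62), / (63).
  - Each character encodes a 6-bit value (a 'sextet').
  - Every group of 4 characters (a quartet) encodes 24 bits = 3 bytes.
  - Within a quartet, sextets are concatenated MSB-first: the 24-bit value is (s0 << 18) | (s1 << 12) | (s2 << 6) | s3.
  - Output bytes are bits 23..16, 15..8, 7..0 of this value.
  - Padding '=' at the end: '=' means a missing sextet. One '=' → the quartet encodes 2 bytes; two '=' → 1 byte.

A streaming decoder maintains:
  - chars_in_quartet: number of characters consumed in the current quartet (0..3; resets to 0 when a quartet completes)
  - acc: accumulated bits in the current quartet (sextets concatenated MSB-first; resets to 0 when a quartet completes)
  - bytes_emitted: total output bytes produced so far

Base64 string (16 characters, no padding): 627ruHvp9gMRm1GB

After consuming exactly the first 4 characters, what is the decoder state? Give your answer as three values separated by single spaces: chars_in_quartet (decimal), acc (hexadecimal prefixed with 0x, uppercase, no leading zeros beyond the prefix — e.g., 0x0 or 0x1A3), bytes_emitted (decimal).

After char 0 ('6'=58): chars_in_quartet=1 acc=0x3A bytes_emitted=0
After char 1 ('2'=54): chars_in_quartet=2 acc=0xEB6 bytes_emitted=0
After char 2 ('7'=59): chars_in_quartet=3 acc=0x3ADBB bytes_emitted=0
After char 3 ('r'=43): chars_in_quartet=4 acc=0xEB6EEB -> emit EB 6E EB, reset; bytes_emitted=3

Answer: 0 0x0 3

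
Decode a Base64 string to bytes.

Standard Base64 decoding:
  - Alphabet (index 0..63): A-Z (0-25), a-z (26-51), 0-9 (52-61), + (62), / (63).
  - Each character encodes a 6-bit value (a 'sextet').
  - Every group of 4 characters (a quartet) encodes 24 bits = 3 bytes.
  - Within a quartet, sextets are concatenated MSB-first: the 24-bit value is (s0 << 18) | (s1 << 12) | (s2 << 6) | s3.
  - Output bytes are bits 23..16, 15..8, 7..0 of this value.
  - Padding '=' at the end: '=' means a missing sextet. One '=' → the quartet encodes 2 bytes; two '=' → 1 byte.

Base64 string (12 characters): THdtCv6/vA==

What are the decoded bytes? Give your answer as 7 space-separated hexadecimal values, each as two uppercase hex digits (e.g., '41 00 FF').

After char 0 ('T'=19): chars_in_quartet=1 acc=0x13 bytes_emitted=0
After char 1 ('H'=7): chars_in_quartet=2 acc=0x4C7 bytes_emitted=0
After char 2 ('d'=29): chars_in_quartet=3 acc=0x131DD bytes_emitted=0
After char 3 ('t'=45): chars_in_quartet=4 acc=0x4C776D -> emit 4C 77 6D, reset; bytes_emitted=3
After char 4 ('C'=2): chars_in_quartet=1 acc=0x2 bytes_emitted=3
After char 5 ('v'=47): chars_in_quartet=2 acc=0xAF bytes_emitted=3
After char 6 ('6'=58): chars_in_quartet=3 acc=0x2BFA bytes_emitted=3
After char 7 ('/'=63): chars_in_quartet=4 acc=0xAFEBF -> emit 0A FE BF, reset; bytes_emitted=6
After char 8 ('v'=47): chars_in_quartet=1 acc=0x2F bytes_emitted=6
After char 9 ('A'=0): chars_in_quartet=2 acc=0xBC0 bytes_emitted=6
Padding '==': partial quartet acc=0xBC0 -> emit BC; bytes_emitted=7

Answer: 4C 77 6D 0A FE BF BC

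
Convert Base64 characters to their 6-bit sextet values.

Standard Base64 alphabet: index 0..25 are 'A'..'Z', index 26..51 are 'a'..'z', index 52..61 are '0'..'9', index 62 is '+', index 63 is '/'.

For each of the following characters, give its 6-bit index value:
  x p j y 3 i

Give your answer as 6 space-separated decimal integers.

'x': a..z range, 26 + ord('x') − ord('a') = 49
'p': a..z range, 26 + ord('p') − ord('a') = 41
'j': a..z range, 26 + ord('j') − ord('a') = 35
'y': a..z range, 26 + ord('y') − ord('a') = 50
'3': 0..9 range, 52 + ord('3') − ord('0') = 55
'i': a..z range, 26 + ord('i') − ord('a') = 34

Answer: 49 41 35 50 55 34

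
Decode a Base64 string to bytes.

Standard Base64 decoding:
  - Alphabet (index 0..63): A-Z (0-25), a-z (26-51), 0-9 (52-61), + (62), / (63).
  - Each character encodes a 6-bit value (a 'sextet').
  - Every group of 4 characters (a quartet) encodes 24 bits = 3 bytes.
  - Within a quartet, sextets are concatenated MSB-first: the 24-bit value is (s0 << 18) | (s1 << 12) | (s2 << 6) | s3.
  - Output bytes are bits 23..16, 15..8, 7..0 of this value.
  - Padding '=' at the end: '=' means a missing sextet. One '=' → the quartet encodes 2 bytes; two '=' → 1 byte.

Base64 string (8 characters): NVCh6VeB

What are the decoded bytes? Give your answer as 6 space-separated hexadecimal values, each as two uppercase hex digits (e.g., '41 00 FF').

Answer: 35 50 A1 E9 57 81

Derivation:
After char 0 ('N'=13): chars_in_quartet=1 acc=0xD bytes_emitted=0
After char 1 ('V'=21): chars_in_quartet=2 acc=0x355 bytes_emitted=0
After char 2 ('C'=2): chars_in_quartet=3 acc=0xD542 bytes_emitted=0
After char 3 ('h'=33): chars_in_quartet=4 acc=0x3550A1 -> emit 35 50 A1, reset; bytes_emitted=3
After char 4 ('6'=58): chars_in_quartet=1 acc=0x3A bytes_emitted=3
After char 5 ('V'=21): chars_in_quartet=2 acc=0xE95 bytes_emitted=3
After char 6 ('e'=30): chars_in_quartet=3 acc=0x3A55E bytes_emitted=3
After char 7 ('B'=1): chars_in_quartet=4 acc=0xE95781 -> emit E9 57 81, reset; bytes_emitted=6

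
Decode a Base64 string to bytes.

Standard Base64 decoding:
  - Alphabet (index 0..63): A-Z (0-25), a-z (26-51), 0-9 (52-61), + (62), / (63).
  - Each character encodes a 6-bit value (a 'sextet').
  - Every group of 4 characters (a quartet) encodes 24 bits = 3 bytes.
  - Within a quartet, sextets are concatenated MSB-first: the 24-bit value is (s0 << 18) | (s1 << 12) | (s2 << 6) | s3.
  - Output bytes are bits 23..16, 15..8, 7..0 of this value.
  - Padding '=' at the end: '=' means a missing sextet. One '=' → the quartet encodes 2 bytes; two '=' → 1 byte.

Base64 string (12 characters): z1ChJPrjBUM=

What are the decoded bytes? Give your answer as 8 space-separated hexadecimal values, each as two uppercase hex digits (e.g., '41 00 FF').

Answer: CF 50 A1 24 FA E3 05 43

Derivation:
After char 0 ('z'=51): chars_in_quartet=1 acc=0x33 bytes_emitted=0
After char 1 ('1'=53): chars_in_quartet=2 acc=0xCF5 bytes_emitted=0
After char 2 ('C'=2): chars_in_quartet=3 acc=0x33D42 bytes_emitted=0
After char 3 ('h'=33): chars_in_quartet=4 acc=0xCF50A1 -> emit CF 50 A1, reset; bytes_emitted=3
After char 4 ('J'=9): chars_in_quartet=1 acc=0x9 bytes_emitted=3
After char 5 ('P'=15): chars_in_quartet=2 acc=0x24F bytes_emitted=3
After char 6 ('r'=43): chars_in_quartet=3 acc=0x93EB bytes_emitted=3
After char 7 ('j'=35): chars_in_quartet=4 acc=0x24FAE3 -> emit 24 FA E3, reset; bytes_emitted=6
After char 8 ('B'=1): chars_in_quartet=1 acc=0x1 bytes_emitted=6
After char 9 ('U'=20): chars_in_quartet=2 acc=0x54 bytes_emitted=6
After char 10 ('M'=12): chars_in_quartet=3 acc=0x150C bytes_emitted=6
Padding '=': partial quartet acc=0x150C -> emit 05 43; bytes_emitted=8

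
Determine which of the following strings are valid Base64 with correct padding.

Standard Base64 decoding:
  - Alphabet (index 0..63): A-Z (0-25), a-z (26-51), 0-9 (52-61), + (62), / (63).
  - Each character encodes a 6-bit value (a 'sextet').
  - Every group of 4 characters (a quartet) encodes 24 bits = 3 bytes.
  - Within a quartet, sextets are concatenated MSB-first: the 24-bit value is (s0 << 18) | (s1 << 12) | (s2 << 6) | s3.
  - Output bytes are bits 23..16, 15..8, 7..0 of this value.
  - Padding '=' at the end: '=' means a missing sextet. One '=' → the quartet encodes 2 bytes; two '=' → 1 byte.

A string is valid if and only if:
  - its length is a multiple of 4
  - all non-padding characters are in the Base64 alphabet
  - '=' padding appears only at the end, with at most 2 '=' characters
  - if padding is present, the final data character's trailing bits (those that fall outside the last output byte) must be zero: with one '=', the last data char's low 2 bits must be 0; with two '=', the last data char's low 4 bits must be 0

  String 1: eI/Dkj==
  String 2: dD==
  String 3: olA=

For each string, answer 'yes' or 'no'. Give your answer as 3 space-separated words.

String 1: 'eI/Dkj==' → invalid (bad trailing bits)
String 2: 'dD==' → invalid (bad trailing bits)
String 3: 'olA=' → valid

Answer: no no yes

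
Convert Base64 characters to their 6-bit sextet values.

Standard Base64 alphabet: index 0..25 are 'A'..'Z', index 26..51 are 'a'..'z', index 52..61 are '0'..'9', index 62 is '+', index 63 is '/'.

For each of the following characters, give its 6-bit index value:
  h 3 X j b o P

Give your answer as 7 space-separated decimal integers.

Answer: 33 55 23 35 27 40 15

Derivation:
'h': a..z range, 26 + ord('h') − ord('a') = 33
'3': 0..9 range, 52 + ord('3') − ord('0') = 55
'X': A..Z range, ord('X') − ord('A') = 23
'j': a..z range, 26 + ord('j') − ord('a') = 35
'b': a..z range, 26 + ord('b') − ord('a') = 27
'o': a..z range, 26 + ord('o') − ord('a') = 40
'P': A..Z range, ord('P') − ord('A') = 15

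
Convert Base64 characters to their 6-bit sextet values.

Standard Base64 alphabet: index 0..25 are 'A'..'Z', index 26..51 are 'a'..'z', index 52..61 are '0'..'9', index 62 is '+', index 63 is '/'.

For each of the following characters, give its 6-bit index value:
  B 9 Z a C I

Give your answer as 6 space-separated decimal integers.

Answer: 1 61 25 26 2 8

Derivation:
'B': A..Z range, ord('B') − ord('A') = 1
'9': 0..9 range, 52 + ord('9') − ord('0') = 61
'Z': A..Z range, ord('Z') − ord('A') = 25
'a': a..z range, 26 + ord('a') − ord('a') = 26
'C': A..Z range, ord('C') − ord('A') = 2
'I': A..Z range, ord('I') − ord('A') = 8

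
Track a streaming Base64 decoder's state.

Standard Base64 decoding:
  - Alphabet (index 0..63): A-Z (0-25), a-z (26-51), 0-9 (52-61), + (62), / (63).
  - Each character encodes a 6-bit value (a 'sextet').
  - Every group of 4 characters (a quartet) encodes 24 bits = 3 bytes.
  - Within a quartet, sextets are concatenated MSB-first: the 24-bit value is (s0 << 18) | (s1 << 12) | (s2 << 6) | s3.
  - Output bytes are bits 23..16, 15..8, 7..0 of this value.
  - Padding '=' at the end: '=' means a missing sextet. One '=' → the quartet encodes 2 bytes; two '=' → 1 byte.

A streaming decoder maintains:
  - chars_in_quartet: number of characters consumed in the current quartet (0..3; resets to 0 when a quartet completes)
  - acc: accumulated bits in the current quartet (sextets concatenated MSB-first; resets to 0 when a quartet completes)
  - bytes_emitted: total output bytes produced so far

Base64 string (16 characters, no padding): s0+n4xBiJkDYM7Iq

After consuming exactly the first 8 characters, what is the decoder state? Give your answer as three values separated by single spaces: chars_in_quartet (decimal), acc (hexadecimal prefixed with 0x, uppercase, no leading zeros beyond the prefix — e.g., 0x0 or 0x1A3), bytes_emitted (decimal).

Answer: 0 0x0 6

Derivation:
After char 0 ('s'=44): chars_in_quartet=1 acc=0x2C bytes_emitted=0
After char 1 ('0'=52): chars_in_quartet=2 acc=0xB34 bytes_emitted=0
After char 2 ('+'=62): chars_in_quartet=3 acc=0x2CD3E bytes_emitted=0
After char 3 ('n'=39): chars_in_quartet=4 acc=0xB34FA7 -> emit B3 4F A7, reset; bytes_emitted=3
After char 4 ('4'=56): chars_in_quartet=1 acc=0x38 bytes_emitted=3
After char 5 ('x'=49): chars_in_quartet=2 acc=0xE31 bytes_emitted=3
After char 6 ('B'=1): chars_in_quartet=3 acc=0x38C41 bytes_emitted=3
After char 7 ('i'=34): chars_in_quartet=4 acc=0xE31062 -> emit E3 10 62, reset; bytes_emitted=6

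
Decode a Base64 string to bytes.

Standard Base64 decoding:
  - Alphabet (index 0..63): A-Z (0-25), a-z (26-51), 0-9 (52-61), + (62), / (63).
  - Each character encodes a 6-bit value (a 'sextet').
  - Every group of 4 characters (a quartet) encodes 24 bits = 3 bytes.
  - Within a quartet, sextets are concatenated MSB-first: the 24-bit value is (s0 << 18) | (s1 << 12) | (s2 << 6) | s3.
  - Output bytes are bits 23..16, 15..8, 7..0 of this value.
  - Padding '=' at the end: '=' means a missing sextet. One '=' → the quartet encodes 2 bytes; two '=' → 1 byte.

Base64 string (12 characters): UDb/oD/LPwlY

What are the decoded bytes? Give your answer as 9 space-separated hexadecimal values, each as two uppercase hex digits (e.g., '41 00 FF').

Answer: 50 36 FF A0 3F CB 3F 09 58

Derivation:
After char 0 ('U'=20): chars_in_quartet=1 acc=0x14 bytes_emitted=0
After char 1 ('D'=3): chars_in_quartet=2 acc=0x503 bytes_emitted=0
After char 2 ('b'=27): chars_in_quartet=3 acc=0x140DB bytes_emitted=0
After char 3 ('/'=63): chars_in_quartet=4 acc=0x5036FF -> emit 50 36 FF, reset; bytes_emitted=3
After char 4 ('o'=40): chars_in_quartet=1 acc=0x28 bytes_emitted=3
After char 5 ('D'=3): chars_in_quartet=2 acc=0xA03 bytes_emitted=3
After char 6 ('/'=63): chars_in_quartet=3 acc=0x280FF bytes_emitted=3
After char 7 ('L'=11): chars_in_quartet=4 acc=0xA03FCB -> emit A0 3F CB, reset; bytes_emitted=6
After char 8 ('P'=15): chars_in_quartet=1 acc=0xF bytes_emitted=6
After char 9 ('w'=48): chars_in_quartet=2 acc=0x3F0 bytes_emitted=6
After char 10 ('l'=37): chars_in_quartet=3 acc=0xFC25 bytes_emitted=6
After char 11 ('Y'=24): chars_in_quartet=4 acc=0x3F0958 -> emit 3F 09 58, reset; bytes_emitted=9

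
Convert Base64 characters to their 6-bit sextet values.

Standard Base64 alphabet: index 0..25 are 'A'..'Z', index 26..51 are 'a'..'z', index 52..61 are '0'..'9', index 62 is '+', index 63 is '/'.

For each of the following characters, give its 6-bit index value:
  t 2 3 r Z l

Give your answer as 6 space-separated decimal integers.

't': a..z range, 26 + ord('t') − ord('a') = 45
'2': 0..9 range, 52 + ord('2') − ord('0') = 54
'3': 0..9 range, 52 + ord('3') − ord('0') = 55
'r': a..z range, 26 + ord('r') − ord('a') = 43
'Z': A..Z range, ord('Z') − ord('A') = 25
'l': a..z range, 26 + ord('l') − ord('a') = 37

Answer: 45 54 55 43 25 37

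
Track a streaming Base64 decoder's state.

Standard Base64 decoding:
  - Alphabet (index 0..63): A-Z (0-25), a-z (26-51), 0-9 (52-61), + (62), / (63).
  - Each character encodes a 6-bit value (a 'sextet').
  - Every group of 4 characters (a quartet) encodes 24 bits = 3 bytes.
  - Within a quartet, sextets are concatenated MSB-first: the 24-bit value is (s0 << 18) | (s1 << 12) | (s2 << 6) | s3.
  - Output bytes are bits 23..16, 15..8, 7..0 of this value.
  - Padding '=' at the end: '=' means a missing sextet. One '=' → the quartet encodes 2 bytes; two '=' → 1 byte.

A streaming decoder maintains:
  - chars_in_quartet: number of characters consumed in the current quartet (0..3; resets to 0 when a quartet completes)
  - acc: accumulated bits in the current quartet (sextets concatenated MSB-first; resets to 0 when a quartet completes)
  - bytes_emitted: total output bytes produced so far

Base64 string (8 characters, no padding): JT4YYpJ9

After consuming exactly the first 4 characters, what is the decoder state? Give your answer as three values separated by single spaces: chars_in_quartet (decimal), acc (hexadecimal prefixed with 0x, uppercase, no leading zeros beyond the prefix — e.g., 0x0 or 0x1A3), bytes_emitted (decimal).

After char 0 ('J'=9): chars_in_quartet=1 acc=0x9 bytes_emitted=0
After char 1 ('T'=19): chars_in_quartet=2 acc=0x253 bytes_emitted=0
After char 2 ('4'=56): chars_in_quartet=3 acc=0x94F8 bytes_emitted=0
After char 3 ('Y'=24): chars_in_quartet=4 acc=0x253E18 -> emit 25 3E 18, reset; bytes_emitted=3

Answer: 0 0x0 3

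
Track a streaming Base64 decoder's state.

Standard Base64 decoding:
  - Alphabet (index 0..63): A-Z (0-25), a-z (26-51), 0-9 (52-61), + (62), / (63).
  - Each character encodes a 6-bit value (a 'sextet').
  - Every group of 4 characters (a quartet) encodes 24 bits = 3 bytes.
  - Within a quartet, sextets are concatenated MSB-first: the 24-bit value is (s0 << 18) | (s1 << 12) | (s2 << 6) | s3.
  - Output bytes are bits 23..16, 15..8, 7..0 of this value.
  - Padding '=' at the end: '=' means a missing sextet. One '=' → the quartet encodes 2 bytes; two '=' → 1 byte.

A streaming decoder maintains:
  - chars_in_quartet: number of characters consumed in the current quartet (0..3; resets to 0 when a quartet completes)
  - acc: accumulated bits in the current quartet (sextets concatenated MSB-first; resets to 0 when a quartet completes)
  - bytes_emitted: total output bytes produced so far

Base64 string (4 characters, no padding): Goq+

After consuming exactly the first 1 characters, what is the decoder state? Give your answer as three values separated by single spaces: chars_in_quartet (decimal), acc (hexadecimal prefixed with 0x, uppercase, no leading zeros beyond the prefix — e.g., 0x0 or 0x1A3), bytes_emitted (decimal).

After char 0 ('G'=6): chars_in_quartet=1 acc=0x6 bytes_emitted=0

Answer: 1 0x6 0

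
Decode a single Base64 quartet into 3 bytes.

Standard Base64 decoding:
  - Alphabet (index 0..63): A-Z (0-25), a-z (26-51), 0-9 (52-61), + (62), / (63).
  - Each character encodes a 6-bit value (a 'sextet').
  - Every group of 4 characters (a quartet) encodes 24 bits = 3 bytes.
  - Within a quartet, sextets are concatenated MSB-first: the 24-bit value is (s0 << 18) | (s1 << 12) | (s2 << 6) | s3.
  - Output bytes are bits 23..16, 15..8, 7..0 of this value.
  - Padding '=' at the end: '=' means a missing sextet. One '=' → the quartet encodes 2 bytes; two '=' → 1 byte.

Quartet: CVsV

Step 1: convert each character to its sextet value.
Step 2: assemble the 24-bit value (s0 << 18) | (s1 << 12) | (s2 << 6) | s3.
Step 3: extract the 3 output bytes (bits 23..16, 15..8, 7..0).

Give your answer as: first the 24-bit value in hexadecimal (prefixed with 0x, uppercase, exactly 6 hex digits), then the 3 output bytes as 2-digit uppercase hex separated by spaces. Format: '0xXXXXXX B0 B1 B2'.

Answer: 0x095B15 09 5B 15

Derivation:
Sextets: C=2, V=21, s=44, V=21
24-bit: (2<<18) | (21<<12) | (44<<6) | 21
      = 0x080000 | 0x015000 | 0x000B00 | 0x000015
      = 0x095B15
Bytes: (v>>16)&0xFF=09, (v>>8)&0xFF=5B, v&0xFF=15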